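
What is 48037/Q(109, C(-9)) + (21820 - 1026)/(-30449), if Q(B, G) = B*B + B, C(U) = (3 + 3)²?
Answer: 110305323/33189410 ≈ 3.3235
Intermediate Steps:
C(U) = 36 (C(U) = 6² = 36)
Q(B, G) = B + B² (Q(B, G) = B² + B = B + B²)
48037/Q(109, C(-9)) + (21820 - 1026)/(-30449) = 48037/((109*(1 + 109))) + (21820 - 1026)/(-30449) = 48037/((109*110)) + 20794*(-1/30449) = 48037/11990 - 20794/30449 = 48037*(1/11990) - 20794/30449 = 4367/1090 - 20794/30449 = 110305323/33189410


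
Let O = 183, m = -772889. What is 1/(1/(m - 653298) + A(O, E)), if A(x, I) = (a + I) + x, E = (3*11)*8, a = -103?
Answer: 1426187/490608327 ≈ 0.0029070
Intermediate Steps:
E = 264 (E = 33*8 = 264)
A(x, I) = -103 + I + x (A(x, I) = (-103 + I) + x = -103 + I + x)
1/(1/(m - 653298) + A(O, E)) = 1/(1/(-772889 - 653298) + (-103 + 264 + 183)) = 1/(1/(-1426187) + 344) = 1/(-1/1426187 + 344) = 1/(490608327/1426187) = 1426187/490608327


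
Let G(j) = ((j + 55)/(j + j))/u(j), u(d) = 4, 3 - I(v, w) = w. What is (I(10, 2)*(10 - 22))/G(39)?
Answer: -1872/47 ≈ -39.830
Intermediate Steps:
I(v, w) = 3 - w
G(j) = (55 + j)/(8*j) (G(j) = ((j + 55)/(j + j))/4 = ((55 + j)/((2*j)))*(¼) = ((55 + j)*(1/(2*j)))*(¼) = ((55 + j)/(2*j))*(¼) = (55 + j)/(8*j))
(I(10, 2)*(10 - 22))/G(39) = ((3 - 1*2)*(10 - 22))/(((⅛)*(55 + 39)/39)) = ((3 - 2)*(-12))/(((⅛)*(1/39)*94)) = (1*(-12))/(47/156) = -12*156/47 = -1872/47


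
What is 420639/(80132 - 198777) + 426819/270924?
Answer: -21107086727/10714592660 ≈ -1.9699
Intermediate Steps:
420639/(80132 - 198777) + 426819/270924 = 420639/(-118645) + 426819*(1/270924) = 420639*(-1/118645) + 142273/90308 = -420639/118645 + 142273/90308 = -21107086727/10714592660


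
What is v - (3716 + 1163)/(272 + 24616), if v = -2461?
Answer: -3603191/1464 ≈ -2461.2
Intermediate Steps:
v - (3716 + 1163)/(272 + 24616) = -2461 - (3716 + 1163)/(272 + 24616) = -2461 - 4879/24888 = -2461 - 1*287/1464 = -2461 - 287/1464 = -3603191/1464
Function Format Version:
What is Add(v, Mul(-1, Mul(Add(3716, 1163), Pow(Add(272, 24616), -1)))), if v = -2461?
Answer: Rational(-3603191, 1464) ≈ -2461.2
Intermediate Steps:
Add(v, Mul(-1, Mul(Add(3716, 1163), Pow(Add(272, 24616), -1)))) = Add(-2461, Mul(-1, Mul(Add(3716, 1163), Pow(Add(272, 24616), -1)))) = Add(-2461, Mul(-1, Mul(4879, Pow(24888, -1)))) = Add(-2461, Mul(-1, Mul(4879, Rational(1, 24888)))) = Add(-2461, Mul(-1, Rational(287, 1464))) = Add(-2461, Rational(-287, 1464)) = Rational(-3603191, 1464)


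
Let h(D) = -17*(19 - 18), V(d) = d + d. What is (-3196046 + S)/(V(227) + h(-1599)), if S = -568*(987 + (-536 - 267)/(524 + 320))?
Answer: -792541656/92207 ≈ -8595.3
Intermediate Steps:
V(d) = 2*d
h(D) = -17 (h(D) = -17*1 = -17)
S = -118175950/211 (S = -568*(987 - 803/844) = -568*832225/844 = -118175950/211 ≈ -5.6008e+5)
(-3196046 + S)/(V(227) + h(-1599)) = (-3196046 - 118175950/211)/(2*227 - 17) = -792541656/(211*(454 - 17)) = -792541656/211/437 = -792541656/211*1/437 = -792541656/92207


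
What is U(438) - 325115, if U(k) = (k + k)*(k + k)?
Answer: 442261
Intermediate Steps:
U(k) = 4*k² (U(k) = (2*k)*(2*k) = 4*k²)
U(438) - 325115 = 4*438² - 325115 = 4*191844 - 325115 = 767376 - 325115 = 442261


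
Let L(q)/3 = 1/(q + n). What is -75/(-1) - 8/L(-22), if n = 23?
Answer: 217/3 ≈ 72.333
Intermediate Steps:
L(q) = 3/(23 + q) (L(q) = 3/(q + 23) = 3/(23 + q))
-75/(-1) - 8/L(-22) = -75/(-1) - 8/(3/(23 - 22)) = -75*(-1) - 8/(3/1) = 75 - 8/(3*1) = 75 - 8/3 = 217/3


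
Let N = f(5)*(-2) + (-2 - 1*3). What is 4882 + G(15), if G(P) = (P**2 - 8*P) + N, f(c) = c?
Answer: 4972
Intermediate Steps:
N = -15 (N = 5*(-2) + (-2 - 1*3) = -10 + (-2 - 3) = -10 - 5 = -15)
G(P) = -15 + P**2 - 8*P (G(P) = (P**2 - 8*P) - 15 = -15 + P**2 - 8*P)
4882 + G(15) = 4882 + (-15 + 15**2 - 8*15) = 4882 + (-15 + 225 - 120) = 4882 + 90 = 4972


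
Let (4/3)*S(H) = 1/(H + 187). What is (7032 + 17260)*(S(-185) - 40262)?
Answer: -1956070789/2 ≈ -9.7804e+8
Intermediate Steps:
S(H) = 3/(4*(187 + H)) (S(H) = 3/(4*(H + 187)) = 3/(4*(187 + H)))
(7032 + 17260)*(S(-185) - 40262) = (7032 + 17260)*(3/(4*(187 - 185)) - 40262) = 24292*((3/4)/2 - 40262) = 24292*((3/4)*(1/2) - 40262) = 24292*(3/8 - 40262) = 24292*(-322093/8) = -1956070789/2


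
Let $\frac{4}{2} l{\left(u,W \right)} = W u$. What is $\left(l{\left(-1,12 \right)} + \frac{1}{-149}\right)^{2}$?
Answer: $\frac{801025}{22201} \approx 36.081$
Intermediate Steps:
$l{\left(u,W \right)} = \frac{W u}{2}$
$\left(l{\left(-1,12 \right)} + \frac{1}{-149}\right)^{2} = \left(\frac{1}{2} \cdot 12 \left(-1\right) + \frac{1}{-149}\right)^{2} = \left(-6 - \frac{1}{149}\right)^{2} = \left(- \frac{895}{149}\right)^{2} = \frac{801025}{22201}$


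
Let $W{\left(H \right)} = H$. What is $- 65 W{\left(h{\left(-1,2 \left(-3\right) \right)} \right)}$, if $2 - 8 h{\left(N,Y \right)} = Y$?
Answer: $-65$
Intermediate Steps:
$h{\left(N,Y \right)} = \frac{1}{4} - \frac{Y}{8}$
$- 65 W{\left(h{\left(-1,2 \left(-3\right) \right)} \right)} = - 65 \left(\frac{1}{4} - \frac{2 \left(-3\right)}{8}\right) = - 65 \left(\frac{1}{4} - - \frac{3}{4}\right) = - 65 \left(\frac{1}{4} + \frac{3}{4}\right) = \left(-65\right) 1 = -65$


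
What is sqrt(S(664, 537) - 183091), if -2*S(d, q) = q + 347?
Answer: I*sqrt(183533) ≈ 428.41*I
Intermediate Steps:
S(d, q) = -347/2 - q/2 (S(d, q) = -(q + 347)/2 = -(347 + q)/2 = -347/2 - q/2)
sqrt(S(664, 537) - 183091) = sqrt((-347/2 - 1/2*537) - 183091) = sqrt((-347/2 - 537/2) - 183091) = sqrt(-442 - 183091) = sqrt(-183533) = I*sqrt(183533)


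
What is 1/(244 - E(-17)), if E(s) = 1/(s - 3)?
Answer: 20/4881 ≈ 0.0040975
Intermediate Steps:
E(s) = 1/(-3 + s)
1/(244 - E(-17)) = 1/(244 - 1/(-3 - 17)) = 1/(244 - 1/(-20)) = 1/(244 - 1*(-1/20)) = 1/(244 + 1/20) = 1/(4881/20) = 20/4881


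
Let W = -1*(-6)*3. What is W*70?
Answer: 1260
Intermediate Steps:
W = 18 (W = 6*3 = 18)
W*70 = 18*70 = 1260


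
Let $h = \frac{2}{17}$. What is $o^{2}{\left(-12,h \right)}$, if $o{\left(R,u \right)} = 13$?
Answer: $169$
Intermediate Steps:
$h = \frac{2}{17}$ ($h = 2 \cdot \frac{1}{17} = \frac{2}{17} \approx 0.11765$)
$o^{2}{\left(-12,h \right)} = 13^{2} = 169$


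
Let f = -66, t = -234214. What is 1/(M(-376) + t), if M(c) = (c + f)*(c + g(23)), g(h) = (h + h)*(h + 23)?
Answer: -1/1003294 ≈ -9.9672e-7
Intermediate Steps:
g(h) = 2*h*(23 + h) (g(h) = (2*h)*(23 + h) = 2*h*(23 + h))
M(c) = (-66 + c)*(2116 + c) (M(c) = (c - 66)*(c + 2*23*(23 + 23)) = (-66 + c)*(c + 2*23*46) = (-66 + c)*(c + 2116) = (-66 + c)*(2116 + c))
1/(M(-376) + t) = 1/((-139656 + (-376)**2 + 2050*(-376)) - 234214) = 1/((-139656 + 141376 - 770800) - 234214) = 1/(-769080 - 234214) = 1/(-1003294) = -1/1003294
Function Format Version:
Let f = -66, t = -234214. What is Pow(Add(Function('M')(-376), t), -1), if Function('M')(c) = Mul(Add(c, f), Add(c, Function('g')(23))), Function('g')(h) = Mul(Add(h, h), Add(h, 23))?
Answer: Rational(-1, 1003294) ≈ -9.9672e-7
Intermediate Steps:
Function('g')(h) = Mul(2, h, Add(23, h)) (Function('g')(h) = Mul(Mul(2, h), Add(23, h)) = Mul(2, h, Add(23, h)))
Function('M')(c) = Mul(Add(-66, c), Add(2116, c)) (Function('M')(c) = Mul(Add(c, -66), Add(c, Mul(2, 23, Add(23, 23)))) = Mul(Add(-66, c), Add(c, Mul(2, 23, 46))) = Mul(Add(-66, c), Add(c, 2116)) = Mul(Add(-66, c), Add(2116, c)))
Pow(Add(Function('M')(-376), t), -1) = Pow(Add(Add(-139656, Pow(-376, 2), Mul(2050, -376)), -234214), -1) = Pow(Add(Add(-139656, 141376, -770800), -234214), -1) = Pow(Add(-769080, -234214), -1) = Pow(-1003294, -1) = Rational(-1, 1003294)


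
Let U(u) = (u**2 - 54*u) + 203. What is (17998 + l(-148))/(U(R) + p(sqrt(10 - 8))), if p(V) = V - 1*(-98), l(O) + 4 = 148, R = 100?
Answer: 88913942/24019799 - 18142*sqrt(2)/24019799 ≈ 3.7006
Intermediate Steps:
U(u) = 203 + u**2 - 54*u
l(O) = 144 (l(O) = -4 + 148 = 144)
p(V) = 98 + V (p(V) = V + 98 = 98 + V)
(17998 + l(-148))/(U(R) + p(sqrt(10 - 8))) = (17998 + 144)/((203 + 100**2 - 54*100) + (98 + sqrt(10 - 8))) = 18142/((203 + 10000 - 5400) + (98 + sqrt(2))) = 18142/(4803 + (98 + sqrt(2))) = 18142/(4901 + sqrt(2))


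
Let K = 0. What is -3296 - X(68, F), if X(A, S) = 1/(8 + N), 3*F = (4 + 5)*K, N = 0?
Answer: -26369/8 ≈ -3296.1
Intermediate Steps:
F = 0 (F = ((4 + 5)*0)/3 = (9*0)/3 = (⅓)*0 = 0)
X(A, S) = ⅛ (X(A, S) = 1/(8 + 0) = 1/8 = ⅛)
-3296 - X(68, F) = -3296 - 1*⅛ = -3296 - ⅛ = -26369/8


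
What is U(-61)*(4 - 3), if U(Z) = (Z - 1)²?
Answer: 3844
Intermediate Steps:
U(Z) = (-1 + Z)²
U(-61)*(4 - 3) = (-1 - 61)²*(4 - 3) = (-62)²*1 = 3844*1 = 3844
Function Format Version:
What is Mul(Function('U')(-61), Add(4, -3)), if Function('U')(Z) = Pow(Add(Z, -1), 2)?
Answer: 3844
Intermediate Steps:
Function('U')(Z) = Pow(Add(-1, Z), 2)
Mul(Function('U')(-61), Add(4, -3)) = Mul(Pow(Add(-1, -61), 2), Add(4, -3)) = Mul(Pow(-62, 2), 1) = Mul(3844, 1) = 3844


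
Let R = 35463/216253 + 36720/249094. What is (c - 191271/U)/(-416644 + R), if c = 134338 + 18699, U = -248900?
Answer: -1025932842880941325261/2793091197014493240700 ≈ -0.36731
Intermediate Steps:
R = 8387215341/26933662391 (R = 35463*(1/216253) + 36720*(1/249094) = 35463/216253 + 18360/124547 = 8387215341/26933662391 ≈ 0.31140)
c = 153037
(c - 191271/U)/(-416644 + R) = (153037 - 191271/(-248900))/(-416644 + 8387215341/26933662391) = (153037 - 191271*(-1/248900))/(-11221740446020463/26933662391) = (153037 + 191271/248900)*(-26933662391/11221740446020463) = (38091100571/248900)*(-26933662391/11221740446020463) = -1025932842880941325261/2793091197014493240700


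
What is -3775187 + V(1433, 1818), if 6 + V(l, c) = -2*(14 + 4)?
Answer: -3775229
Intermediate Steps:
V(l, c) = -42 (V(l, c) = -6 - 2*(14 + 4) = -6 - 2*18 = -6 - 36 = -42)
-3775187 + V(1433, 1818) = -3775187 - 42 = -3775229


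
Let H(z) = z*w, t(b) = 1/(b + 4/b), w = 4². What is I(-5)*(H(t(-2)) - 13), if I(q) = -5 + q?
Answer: 170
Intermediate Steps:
w = 16
H(z) = 16*z (H(z) = z*16 = 16*z)
I(-5)*(H(t(-2)) - 13) = (-5 - 5)*(16*(-2/(4 + (-2)²)) - 13) = -10*(16*(-2/(4 + 4)) - 13) = -10*(16*(-2/8) - 13) = -10*(16*(-2*⅛) - 13) = -10*(16*(-¼) - 13) = -10*(-4 - 13) = -10*(-17) = 170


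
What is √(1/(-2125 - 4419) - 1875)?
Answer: I*√5018430409/1636 ≈ 43.301*I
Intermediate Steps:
√(1/(-2125 - 4419) - 1875) = √(1/(-6544) - 1875) = √(-1/6544 - 1875) = √(-12270001/6544) = I*√5018430409/1636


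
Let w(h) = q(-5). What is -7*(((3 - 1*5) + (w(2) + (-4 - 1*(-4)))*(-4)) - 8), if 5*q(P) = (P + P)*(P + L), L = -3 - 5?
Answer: 798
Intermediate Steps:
L = -8
q(P) = 2*P*(-8 + P)/5 (q(P) = ((P + P)*(P - 8))/5 = ((2*P)*(-8 + P))/5 = (2*P*(-8 + P))/5 = 2*P*(-8 + P)/5)
w(h) = 26 (w(h) = (2/5)*(-5)*(-8 - 5) = (2/5)*(-5)*(-13) = 26)
-7*(((3 - 1*5) + (w(2) + (-4 - 1*(-4)))*(-4)) - 8) = -7*(((3 - 1*5) + (26 + (-4 - 1*(-4)))*(-4)) - 8) = -7*(((3 - 5) + (26 + (-4 + 4))*(-4)) - 8) = -7*((-2 + (26 + 0)*(-4)) - 8) = -7*((-2 + 26*(-4)) - 8) = -7*((-2 - 104) - 8) = -7*(-106 - 8) = -7*(-114) = 798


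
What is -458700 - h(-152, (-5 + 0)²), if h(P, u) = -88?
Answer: -458612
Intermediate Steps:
-458700 - h(-152, (-5 + 0)²) = -458700 - 1*(-88) = -458700 + 88 = -458612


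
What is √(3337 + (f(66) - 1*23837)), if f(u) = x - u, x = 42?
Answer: 2*I*√5131 ≈ 143.26*I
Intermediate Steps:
f(u) = 42 - u
√(3337 + (f(66) - 1*23837)) = √(3337 + ((42 - 1*66) - 1*23837)) = √(3337 + ((42 - 66) - 23837)) = √(3337 + (-24 - 23837)) = √(3337 - 23861) = √(-20524) = 2*I*√5131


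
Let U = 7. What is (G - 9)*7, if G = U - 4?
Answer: -42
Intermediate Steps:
G = 3 (G = 7 - 4 = 3)
(G - 9)*7 = (3 - 9)*7 = -6*7 = -42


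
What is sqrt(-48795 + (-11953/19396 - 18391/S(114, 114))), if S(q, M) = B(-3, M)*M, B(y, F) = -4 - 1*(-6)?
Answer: I*sqrt(3733809967453215)/276393 ≈ 221.08*I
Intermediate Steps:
B(y, F) = 2 (B(y, F) = -4 + 6 = 2)
S(q, M) = 2*M
sqrt(-48795 + (-11953/19396 - 18391/S(114, 114))) = sqrt(-48795 + (-11953/19396 - 18391/(2*114))) = sqrt(-48795 + (-11953*1/19396 - 18391/228)) = sqrt(-48795 + (-11953/19396 - 18391*1/228)) = sqrt(-48795 + (-11953/19396 - 18391/228)) = sqrt(-48795 - 22464820/276393) = sqrt(-13509061255/276393) = I*sqrt(3733809967453215)/276393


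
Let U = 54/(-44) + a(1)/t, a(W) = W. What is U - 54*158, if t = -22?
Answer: -93866/11 ≈ -8533.3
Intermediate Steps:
U = -14/11 (U = 54/(-44) + 1/(-22) = 54*(-1/44) + 1*(-1/22) = -27/22 - 1/22 = -14/11 ≈ -1.2727)
U - 54*158 = -14/11 - 54*158 = -14/11 - 8532 = -93866/11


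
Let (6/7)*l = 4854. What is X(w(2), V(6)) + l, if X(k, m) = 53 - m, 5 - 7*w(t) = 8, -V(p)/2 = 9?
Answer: 5734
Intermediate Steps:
l = 5663 (l = (7/6)*4854 = 5663)
V(p) = -18 (V(p) = -2*9 = -18)
w(t) = -3/7 (w(t) = 5/7 - 1/7*8 = 5/7 - 8/7 = -3/7)
X(w(2), V(6)) + l = (53 - 1*(-18)) + 5663 = (53 + 18) + 5663 = 71 + 5663 = 5734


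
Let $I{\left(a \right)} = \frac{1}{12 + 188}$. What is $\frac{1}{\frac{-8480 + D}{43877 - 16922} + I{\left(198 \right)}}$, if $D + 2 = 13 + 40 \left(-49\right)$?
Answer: $- \frac{1078200}{411769} \approx -2.6185$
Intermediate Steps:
$D = -1949$ ($D = -2 + \left(13 + 40 \left(-49\right)\right) = -2 + \left(13 - 1960\right) = -2 - 1947 = -1949$)
$I{\left(a \right)} = \frac{1}{200}$
$\frac{1}{\frac{-8480 + D}{43877 - 16922} + I{\left(198 \right)}} = \frac{1}{\frac{-8480 - 1949}{43877 - 16922} + \frac{1}{200}} = \frac{1}{- \frac{10429}{26955} + \frac{1}{200}} = \frac{1}{- \frac{411769}{1078200}} = - \frac{1078200}{411769}$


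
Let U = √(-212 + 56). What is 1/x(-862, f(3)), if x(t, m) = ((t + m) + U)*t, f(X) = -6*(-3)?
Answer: 211/153542026 + I*√39/307084052 ≈ 1.3742e-6 + 2.0336e-8*I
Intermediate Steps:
U = 2*I*√39 (U = √(-156) = 2*I*√39 ≈ 12.49*I)
f(X) = 18
x(t, m) = t*(m + t + 2*I*√39) (x(t, m) = ((t + m) + 2*I*√39)*t = ((m + t) + 2*I*√39)*t = (m + t + 2*I*√39)*t = t*(m + t + 2*I*√39))
1/x(-862, f(3)) = 1/(-862*(18 - 862 + 2*I*√39)) = 1/(-862*(-844 + 2*I*√39)) = 1/(727528 - 1724*I*√39)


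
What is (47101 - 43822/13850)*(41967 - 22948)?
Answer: 6203094663766/6925 ≈ 8.9575e+8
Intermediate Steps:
(47101 - 43822/13850)*(41967 - 22948) = (47101 - 43822*1/13850)*19019 = (47101 - 21911/6925)*19019 = (326152514/6925)*19019 = 6203094663766/6925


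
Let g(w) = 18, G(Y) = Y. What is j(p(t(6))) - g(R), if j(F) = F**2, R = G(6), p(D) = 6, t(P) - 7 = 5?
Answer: 18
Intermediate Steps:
t(P) = 12 (t(P) = 7 + 5 = 12)
R = 6
j(p(t(6))) - g(R) = 6**2 - 1*18 = 36 - 18 = 18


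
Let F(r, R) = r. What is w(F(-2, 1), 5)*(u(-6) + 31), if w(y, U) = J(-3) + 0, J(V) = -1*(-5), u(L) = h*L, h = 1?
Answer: 125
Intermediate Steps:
u(L) = L (u(L) = 1*L = L)
J(V) = 5
w(y, U) = 5 (w(y, U) = 5 + 0 = 5)
w(F(-2, 1), 5)*(u(-6) + 31) = 5*(-6 + 31) = 5*25 = 125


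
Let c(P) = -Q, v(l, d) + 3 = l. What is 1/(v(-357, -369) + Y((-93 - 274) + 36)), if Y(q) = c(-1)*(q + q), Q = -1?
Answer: -1/1022 ≈ -0.00097847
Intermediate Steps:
v(l, d) = -3 + l
c(P) = 1 (c(P) = -1*(-1) = 1)
Y(q) = 2*q (Y(q) = 1*(q + q) = 1*(2*q) = 2*q)
1/(v(-357, -369) + Y((-93 - 274) + 36)) = 1/((-3 - 357) + 2*((-93 - 274) + 36)) = 1/(-360 + 2*(-367 + 36)) = 1/(-360 + 2*(-331)) = 1/(-360 - 662) = 1/(-1022) = -1/1022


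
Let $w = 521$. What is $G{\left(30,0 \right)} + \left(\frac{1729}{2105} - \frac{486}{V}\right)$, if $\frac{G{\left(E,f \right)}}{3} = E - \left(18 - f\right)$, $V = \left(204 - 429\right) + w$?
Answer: $\frac{10959817}{311540} \approx 35.18$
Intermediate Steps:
$V = 296$ ($V = \left(204 - 429\right) + 521 = -225 + 521 = 296$)
$G{\left(E,f \right)} = -54 + 3 E + 3 f$ ($G{\left(E,f \right)} = 3 \left(E - \left(18 - f\right)\right) = 3 \left(E + \left(-18 + f\right)\right) = 3 \left(-18 + E + f\right) = -54 + 3 E + 3 f$)
$G{\left(30,0 \right)} + \left(\frac{1729}{2105} - \frac{486}{V}\right) = \left(-54 + 3 \cdot 30 + 3 \cdot 0\right) + \left(\frac{1729}{2105} - \frac{486}{296}\right) = \left(-54 + 90 + 0\right) + \left(1729 \cdot \frac{1}{2105} - \frac{243}{148}\right) = 36 + \left(\frac{1729}{2105} - \frac{243}{148}\right) = 36 - \frac{255623}{311540} = \frac{10959817}{311540}$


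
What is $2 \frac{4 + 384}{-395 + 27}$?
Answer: $- \frac{97}{46} \approx -2.1087$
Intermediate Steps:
$2 \frac{4 + 384}{-395 + 27} = 2 \frac{388}{-368} = 2 \cdot 388 \left(- \frac{1}{368}\right) = 2 \left(- \frac{97}{92}\right) = - \frac{97}{46}$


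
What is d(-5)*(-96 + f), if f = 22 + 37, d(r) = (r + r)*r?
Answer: -1850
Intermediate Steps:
d(r) = 2*r² (d(r) = (2*r)*r = 2*r²)
f = 59
d(-5)*(-96 + f) = (2*(-5)²)*(-96 + 59) = (2*25)*(-37) = 50*(-37) = -1850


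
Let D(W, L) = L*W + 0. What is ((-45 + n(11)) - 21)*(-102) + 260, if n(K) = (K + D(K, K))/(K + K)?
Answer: 6380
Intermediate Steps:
D(W, L) = L*W
n(K) = (K + K²)/(2*K) (n(K) = (K + K*K)/(K + K) = (K + K²)/((2*K)) = (K + K²)*(1/(2*K)) = (K + K²)/(2*K))
((-45 + n(11)) - 21)*(-102) + 260 = ((-45 + (½ + (½)*11)) - 21)*(-102) + 260 = ((-45 + (½ + 11/2)) - 21)*(-102) + 260 = ((-45 + 6) - 21)*(-102) + 260 = (-39 - 21)*(-102) + 260 = -60*(-102) + 260 = 6120 + 260 = 6380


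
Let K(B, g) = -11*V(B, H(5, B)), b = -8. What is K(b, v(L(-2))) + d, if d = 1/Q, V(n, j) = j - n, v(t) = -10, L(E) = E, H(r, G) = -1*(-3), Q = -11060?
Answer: -1338261/11060 ≈ -121.00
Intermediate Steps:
H(r, G) = 3
d = -1/11060 (d = 1/(-11060) = -1/11060 ≈ -9.0416e-5)
K(B, g) = -33 + 11*B (K(B, g) = -11*(3 - B) = -33 + 11*B)
K(b, v(L(-2))) + d = (-33 + 11*(-8)) - 1/11060 = (-33 - 88) - 1/11060 = -121 - 1/11060 = -1338261/11060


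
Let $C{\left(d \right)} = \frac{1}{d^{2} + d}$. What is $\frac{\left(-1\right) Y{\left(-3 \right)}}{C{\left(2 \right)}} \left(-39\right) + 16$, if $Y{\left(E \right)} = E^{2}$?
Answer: $2122$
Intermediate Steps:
$C{\left(d \right)} = \frac{1}{d + d^{2}}$
$\frac{\left(-1\right) Y{\left(-3 \right)}}{C{\left(2 \right)}} \left(-39\right) + 16 = \frac{\left(-1\right) \left(-3\right)^{2}}{\frac{1}{2} \frac{1}{1 + 2}} \left(-39\right) + 16 = \frac{\left(-1\right) 9}{\frac{1}{2} \cdot \frac{1}{3}} \left(-39\right) + 16 = - \frac{9}{\frac{1}{2} \cdot \frac{1}{3}} \left(-39\right) + 16 = - 9 \frac{1}{\frac{1}{6}} \left(-39\right) + 16 = \left(-9\right) 6 \left(-39\right) + 16 = \left(-54\right) \left(-39\right) + 16 = 2106 + 16 = 2122$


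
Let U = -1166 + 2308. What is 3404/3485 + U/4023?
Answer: 17674162/14020155 ≈ 1.2606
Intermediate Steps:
U = 1142
3404/3485 + U/4023 = 3404/3485 + 1142/4023 = 17674162/14020155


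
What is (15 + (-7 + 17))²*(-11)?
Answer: -6875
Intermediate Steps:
(15 + (-7 + 17))²*(-11) = (15 + 10)²*(-11) = 25²*(-11) = 625*(-11) = -6875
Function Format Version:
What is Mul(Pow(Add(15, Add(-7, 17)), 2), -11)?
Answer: -6875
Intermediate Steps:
Mul(Pow(Add(15, Add(-7, 17)), 2), -11) = Mul(Pow(Add(15, 10), 2), -11) = Mul(Pow(25, 2), -11) = Mul(625, -11) = -6875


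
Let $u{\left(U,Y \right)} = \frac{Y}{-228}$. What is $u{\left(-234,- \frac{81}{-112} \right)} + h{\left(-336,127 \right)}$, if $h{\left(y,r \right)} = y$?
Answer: $- \frac{2860059}{8512} \approx -336.0$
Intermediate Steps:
$u{\left(U,Y \right)} = - \frac{Y}{228}$ ($u{\left(U,Y \right)} = Y \left(- \frac{1}{228}\right) = - \frac{Y}{228}$)
$u{\left(-234,- \frac{81}{-112} \right)} + h{\left(-336,127 \right)} = - \frac{\left(-81\right) \frac{1}{-112}}{228} - 336 = - \frac{\left(-81\right) \left(- \frac{1}{112}\right)}{228} - 336 = \left(- \frac{1}{228}\right) \frac{81}{112} - 336 = - \frac{27}{8512} - 336 = - \frac{2860059}{8512}$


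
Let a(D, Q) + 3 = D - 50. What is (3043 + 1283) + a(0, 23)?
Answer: 4273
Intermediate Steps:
a(D, Q) = -53 + D (a(D, Q) = -3 + (D - 50) = -3 + (-50 + D) = -53 + D)
(3043 + 1283) + a(0, 23) = (3043 + 1283) + (-53 + 0) = 4326 - 53 = 4273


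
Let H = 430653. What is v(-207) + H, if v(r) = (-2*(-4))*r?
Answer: 428997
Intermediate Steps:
v(r) = 8*r
v(-207) + H = 8*(-207) + 430653 = -1656 + 430653 = 428997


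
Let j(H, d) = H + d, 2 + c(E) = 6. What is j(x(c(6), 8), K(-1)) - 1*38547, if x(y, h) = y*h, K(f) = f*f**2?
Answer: -38516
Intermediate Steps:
c(E) = 4 (c(E) = -2 + 6 = 4)
K(f) = f**3
x(y, h) = h*y
j(x(c(6), 8), K(-1)) - 1*38547 = (8*4 + (-1)**3) - 1*38547 = (32 - 1) - 38547 = 31 - 38547 = -38516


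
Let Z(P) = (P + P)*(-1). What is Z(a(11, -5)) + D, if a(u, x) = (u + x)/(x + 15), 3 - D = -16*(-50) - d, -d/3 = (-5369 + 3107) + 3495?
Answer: -22486/5 ≈ -4497.2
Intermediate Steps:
d = -3699 (d = -3*((-5369 + 3107) + 3495) = -3*(-2262 + 3495) = -3*1233 = -3699)
D = -4496 (D = 3 - (-16*(-50) - 1*(-3699)) = 3 - (800 + 3699) = 3 - 1*4499 = 3 - 4499 = -4496)
a(u, x) = (u + x)/(15 + x)
Z(P) = -2*P (Z(P) = (2*P)*(-1) = -2*P)
Z(a(11, -5)) + D = -2*(11 - 5)/(15 - 5) - 4496 = -2*6/10 - 4496 = -6/5 - 4496 = -22486/5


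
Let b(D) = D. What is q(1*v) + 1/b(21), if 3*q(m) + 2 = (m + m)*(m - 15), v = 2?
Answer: -377/21 ≈ -17.952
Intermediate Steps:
q(m) = -⅔ + 2*m*(-15 + m)/3 (q(m) = -⅔ + ((m + m)*(m - 15))/3 = -⅔ + ((2*m)*(-15 + m))/3 = -⅔ + (2*m*(-15 + m))/3 = -⅔ + 2*m*(-15 + m)/3)
q(1*v) + 1/b(21) = (-⅔ - 10*2 + 2*(1*2)²/3) + 1/21 = (-⅔ - 10*2 + (⅔)*2²) + 1/21 = (-⅔ - 20 + (⅔)*4) + 1/21 = (-⅔ - 20 + 8/3) + 1/21 = -18 + 1/21 = -377/21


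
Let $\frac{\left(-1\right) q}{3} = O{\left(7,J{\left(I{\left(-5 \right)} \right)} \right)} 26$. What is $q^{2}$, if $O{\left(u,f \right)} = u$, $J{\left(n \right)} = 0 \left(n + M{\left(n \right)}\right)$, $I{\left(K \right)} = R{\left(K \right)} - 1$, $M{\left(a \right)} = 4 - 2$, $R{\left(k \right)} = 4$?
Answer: $298116$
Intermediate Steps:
$M{\left(a \right)} = 2$ ($M{\left(a \right)} = 4 - 2 = 2$)
$I{\left(K \right)} = 3$ ($I{\left(K \right)} = 4 - 1 = 3$)
$J{\left(n \right)} = 0$ ($J{\left(n \right)} = 0 \left(n + 2\right) = 0 \left(2 + n\right) = 0$)
$q = -546$ ($q = - 3 \cdot 7 \cdot 26 = \left(-3\right) 182 = -546$)
$q^{2} = \left(-546\right)^{2} = 298116$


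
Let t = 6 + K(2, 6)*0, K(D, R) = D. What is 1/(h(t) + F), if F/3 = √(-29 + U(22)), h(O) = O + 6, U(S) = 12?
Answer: 4/99 - I*√17/99 ≈ 0.040404 - 0.041648*I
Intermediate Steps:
t = 6 (t = 6 + 2*0 = 6 + 0 = 6)
h(O) = 6 + O
F = 3*I*√17 (F = 3*√(-29 + 12) = 3*√(-17) = 3*(I*√17) = 3*I*√17 ≈ 12.369*I)
1/(h(t) + F) = 1/((6 + 6) + 3*I*√17) = 1/(12 + 3*I*√17)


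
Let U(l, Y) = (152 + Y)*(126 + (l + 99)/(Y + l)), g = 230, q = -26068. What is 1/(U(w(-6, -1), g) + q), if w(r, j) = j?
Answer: 229/5090092 ≈ 4.4989e-5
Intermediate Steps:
U(l, Y) = (126 + (99 + l)/(Y + l))*(152 + Y) (U(l, Y) = (152 + Y)*(126 + (99 + l)/(Y + l)) = (126 + (99 + l)/(Y + l))*(152 + Y))
1/(U(w(-6, -1), g) + q) = 1/((15048 + 126*230² + 19251*230 + 19304*(-1) + 127*230*(-1))/(230 - 1) - 26068) = 1/((15048 + 126*52900 + 4427730 - 19304 - 29210)/229 - 26068) = 1/((15048 + 6665400 + 4427730 - 19304 - 29210)/229 - 26068) = 1/((1/229)*11059664 - 26068) = 1/(11059664/229 - 26068) = 1/(5090092/229) = 229/5090092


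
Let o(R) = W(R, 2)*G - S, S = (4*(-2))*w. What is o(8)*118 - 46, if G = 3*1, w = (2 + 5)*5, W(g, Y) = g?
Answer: 35826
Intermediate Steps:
w = 35 (w = 7*5 = 35)
G = 3
S = -280 (S = (4*(-2))*35 = -8*35 = -280)
o(R) = 280 + 3*R (o(R) = R*3 - 1*(-280) = 3*R + 280 = 280 + 3*R)
o(8)*118 - 46 = (280 + 3*8)*118 - 46 = (280 + 24)*118 - 46 = 304*118 - 46 = 35872 - 46 = 35826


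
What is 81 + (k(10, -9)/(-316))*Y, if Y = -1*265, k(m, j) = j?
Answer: 23211/316 ≈ 73.453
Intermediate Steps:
Y = -265
81 + (k(10, -9)/(-316))*Y = 81 - 9/(-316)*(-265) = 81 - 9*(-1/316)*(-265) = 81 + (9/316)*(-265) = 81 - 2385/316 = 23211/316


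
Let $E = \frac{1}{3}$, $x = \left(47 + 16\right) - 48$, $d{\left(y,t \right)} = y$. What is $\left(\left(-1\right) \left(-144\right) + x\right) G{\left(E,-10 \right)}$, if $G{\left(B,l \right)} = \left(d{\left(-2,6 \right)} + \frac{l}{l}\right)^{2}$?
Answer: $159$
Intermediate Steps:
$x = 15$ ($x = 63 - 48 = 15$)
$E = \frac{1}{3} \approx 0.33333$
$G{\left(B,l \right)} = 1$ ($G{\left(B,l \right)} = \left(-2 + \frac{l}{l}\right)^{2} = \left(-2 + 1\right)^{2} = \left(-1\right)^{2} = 1$)
$\left(\left(-1\right) \left(-144\right) + x\right) G{\left(E,-10 \right)} = \left(\left(-1\right) \left(-144\right) + 15\right) 1 = \left(144 + 15\right) 1 = 159 \cdot 1 = 159$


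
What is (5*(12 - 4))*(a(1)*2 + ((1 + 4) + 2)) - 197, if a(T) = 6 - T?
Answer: 483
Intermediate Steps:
(5*(12 - 4))*(a(1)*2 + ((1 + 4) + 2)) - 197 = (5*(12 - 4))*((6 - 1*1)*2 + ((1 + 4) + 2)) - 197 = (5*8)*((6 - 1)*2 + (5 + 2)) - 197 = 40*(5*2 + 7) - 197 = 40*(10 + 7) - 197 = 40*17 - 197 = 680 - 197 = 483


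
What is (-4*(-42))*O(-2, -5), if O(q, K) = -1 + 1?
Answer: 0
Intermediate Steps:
O(q, K) = 0
(-4*(-42))*O(-2, -5) = -4*(-42)*0 = 168*0 = 0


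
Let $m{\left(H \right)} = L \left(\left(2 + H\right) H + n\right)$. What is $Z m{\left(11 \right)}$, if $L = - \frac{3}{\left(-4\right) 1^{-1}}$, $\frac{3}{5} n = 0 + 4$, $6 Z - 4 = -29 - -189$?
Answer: $\frac{18409}{6} \approx 3068.2$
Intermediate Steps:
$Z = \frac{82}{3}$ ($Z = \frac{2}{3} + \frac{-29 - -189}{6} = \frac{2}{3} + \frac{-29 + 189}{6} = \frac{2}{3} + \frac{1}{6} \cdot 160 = \frac{2}{3} + \frac{80}{3} = \frac{82}{3} \approx 27.333$)
$n = \frac{20}{3}$ ($n = \frac{5 \left(0 + 4\right)}{3} = \frac{5}{3} \cdot 4 = \frac{20}{3} \approx 6.6667$)
$L = \frac{3}{4}$ ($L = - \frac{3}{\left(-4\right) 1} = - \frac{3}{-4} = \left(-3\right) \left(- \frac{1}{4}\right) = \frac{3}{4} \approx 0.75$)
$m{\left(H \right)} = 5 + \frac{3 H \left(2 + H\right)}{4}$ ($m{\left(H \right)} = \frac{3 \left(\left(2 + H\right) H + \frac{20}{3}\right)}{4} = \frac{3 \left(H \left(2 + H\right) + \frac{20}{3}\right)}{4} = \frac{3 \left(\frac{20}{3} + H \left(2 + H\right)\right)}{4} = 5 + \frac{3 H \left(2 + H\right)}{4}$)
$Z m{\left(11 \right)} = \frac{82 \left(5 + \frac{3}{2} \cdot 11 + \frac{3 \cdot 11^{2}}{4}\right)}{3} = \frac{82 \left(5 + \frac{33}{2} + \frac{3}{4} \cdot 121\right)}{3} = \frac{82 \left(5 + \frac{33}{2} + \frac{363}{4}\right)}{3} = \frac{82}{3} \cdot \frac{449}{4} = \frac{18409}{6}$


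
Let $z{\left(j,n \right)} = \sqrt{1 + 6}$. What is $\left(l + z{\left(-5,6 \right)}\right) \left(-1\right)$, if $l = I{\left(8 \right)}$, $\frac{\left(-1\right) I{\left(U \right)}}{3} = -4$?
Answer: $-12 - \sqrt{7} \approx -14.646$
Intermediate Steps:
$I{\left(U \right)} = 12$ ($I{\left(U \right)} = \left(-3\right) \left(-4\right) = 12$)
$z{\left(j,n \right)} = \sqrt{7}$
$l = 12$
$\left(l + z{\left(-5,6 \right)}\right) \left(-1\right) = \left(12 + \sqrt{7}\right) \left(-1\right) = -12 - \sqrt{7}$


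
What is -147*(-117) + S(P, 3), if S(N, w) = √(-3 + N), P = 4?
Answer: 17200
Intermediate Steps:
-147*(-117) + S(P, 3) = -147*(-117) + √(-3 + 4) = 17199 + √1 = 17199 + 1 = 17200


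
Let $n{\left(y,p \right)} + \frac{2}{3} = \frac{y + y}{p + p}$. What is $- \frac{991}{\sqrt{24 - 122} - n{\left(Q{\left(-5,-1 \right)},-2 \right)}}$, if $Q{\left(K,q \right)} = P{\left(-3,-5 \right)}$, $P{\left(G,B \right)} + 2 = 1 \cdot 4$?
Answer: $- \frac{14865}{907} + \frac{62433 i \sqrt{2}}{907} \approx -16.389 + 97.347 i$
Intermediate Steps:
$P{\left(G,B \right)} = 2$ ($P{\left(G,B \right)} = -2 + 1 \cdot 4 = -2 + 4 = 2$)
$Q{\left(K,q \right)} = 2$
$n{\left(y,p \right)} = - \frac{2}{3} + \frac{y}{p}$ ($n{\left(y,p \right)} = - \frac{2}{3} + \frac{y + y}{p + p} = - \frac{2}{3} + \frac{2 y}{2 p} = - \frac{2}{3} + 2 y \frac{1}{2 p} = - \frac{2}{3} + \frac{y}{p}$)
$- \frac{991}{\sqrt{24 - 122} - n{\left(Q{\left(-5,-1 \right)},-2 \right)}} = - \frac{991}{\sqrt{24 - 122} - \left(- \frac{2}{3} + \frac{2}{-2}\right)} = - \frac{991}{\sqrt{-98} - \left(- \frac{2}{3} + 2 \left(- \frac{1}{2}\right)\right)} = - \frac{991}{7 i \sqrt{2} - \left(- \frac{2}{3} - 1\right)} = - \frac{991}{7 i \sqrt{2} - - \frac{5}{3}} = - \frac{991}{7 i \sqrt{2} + \frac{5}{3}} = - \frac{991}{\frac{5}{3} + 7 i \sqrt{2}}$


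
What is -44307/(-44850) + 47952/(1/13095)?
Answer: 9387575042769/14950 ≈ 6.2793e+8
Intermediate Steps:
-44307/(-44850) + 47952/(1/13095) = -44307*(-1/44850) + 47952/(1/13095) = 14769/14950 + 47952*13095 = 14769/14950 + 627931440 = 9387575042769/14950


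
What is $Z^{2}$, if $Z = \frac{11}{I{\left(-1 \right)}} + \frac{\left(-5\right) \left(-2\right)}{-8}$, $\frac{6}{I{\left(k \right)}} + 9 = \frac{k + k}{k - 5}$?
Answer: $\frac{380689}{1296} \approx 293.74$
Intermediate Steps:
$I{\left(k \right)} = \frac{6}{-9 + \frac{2 k}{-5 + k}}$ ($I{\left(k \right)} = \frac{6}{-9 + \frac{k + k}{k - 5}} = \frac{6}{-9 + \frac{2 k}{-5 + k}}$)
$Z = - \frac{617}{36}$ ($Z = \frac{11}{6 \frac{1}{-45 + 7 \left(-1\right)} \left(5 - -1\right)} + \frac{\left(-5\right) \left(-2\right)}{-8} = \frac{11}{6 \frac{1}{-45 - 7} \left(5 + 1\right)} + 10 \left(- \frac{1}{8}\right) = \frac{11}{6 \frac{1}{-52} \cdot 6} - \frac{5}{4} = \frac{11}{6 \left(- \frac{1}{52}\right) 6} - \frac{5}{4} = \frac{11}{- \frac{9}{13}} - \frac{5}{4} = 11 \left(- \frac{13}{9}\right) - \frac{5}{4} = - \frac{143}{9} - \frac{5}{4} = - \frac{617}{36} \approx -17.139$)
$Z^{2} = \left(- \frac{617}{36}\right)^{2} = \frac{380689}{1296}$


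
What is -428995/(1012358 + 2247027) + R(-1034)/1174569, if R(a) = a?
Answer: -9222807859/69606774183 ≈ -0.13250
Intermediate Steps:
-428995/(1012358 + 2247027) + R(-1034)/1174569 = -428995/(1012358 + 2247027) - 1034/1174569 = -428995/3259385 - 1034*1/1174569 = -428995*1/3259385 - 94/106779 = -85799/651877 - 94/106779 = -9222807859/69606774183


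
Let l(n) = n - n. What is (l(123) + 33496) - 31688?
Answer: 1808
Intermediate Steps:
l(n) = 0
(l(123) + 33496) - 31688 = (0 + 33496) - 31688 = 33496 - 31688 = 1808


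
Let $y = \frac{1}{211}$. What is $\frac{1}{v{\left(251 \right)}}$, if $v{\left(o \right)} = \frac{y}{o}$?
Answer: $52961$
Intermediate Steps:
$y = \frac{1}{211} \approx 0.0047393$
$v{\left(o \right)} = \frac{1}{211 o}$
$\frac{1}{v{\left(251 \right)}} = \frac{1}{\frac{1}{211} \cdot \frac{1}{251}} = \frac{1}{\frac{1}{52961}} = 52961$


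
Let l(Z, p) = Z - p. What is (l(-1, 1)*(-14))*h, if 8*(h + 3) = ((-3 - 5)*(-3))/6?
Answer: -70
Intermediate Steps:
h = -5/2 (h = -3 + (((-3 - 5)*(-3))/6)/8 = -3 + (-8*(-3)*(1/6))/8 = -3 + (24*(1/6))/8 = -3 + (1/8)*4 = -3 + 1/2 = -5/2 ≈ -2.5000)
(l(-1, 1)*(-14))*h = ((-1 - 1*1)*(-14))*(-5/2) = ((-1 - 1)*(-14))*(-5/2) = -2*(-14)*(-5/2) = 28*(-5/2) = -70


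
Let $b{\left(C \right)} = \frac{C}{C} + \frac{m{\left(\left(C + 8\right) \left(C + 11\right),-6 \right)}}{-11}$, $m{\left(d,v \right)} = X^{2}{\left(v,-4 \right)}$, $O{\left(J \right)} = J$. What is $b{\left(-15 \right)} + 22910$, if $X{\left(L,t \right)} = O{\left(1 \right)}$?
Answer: $\frac{252020}{11} \approx 22911.0$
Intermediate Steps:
$X{\left(L,t \right)} = 1$
$m{\left(d,v \right)} = 1$ ($m{\left(d,v \right)} = 1^{2} = 1$)
$b{\left(C \right)} = \frac{10}{11}$ ($b{\left(C \right)} = \frac{C}{C} + 1 \frac{1}{-11} = 1 + 1 \left(- \frac{1}{11}\right) = 1 - \frac{1}{11} = \frac{10}{11}$)
$b{\left(-15 \right)} + 22910 = \frac{10}{11} + 22910 = \frac{252020}{11}$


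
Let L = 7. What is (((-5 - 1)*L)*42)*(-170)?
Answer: 299880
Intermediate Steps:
(((-5 - 1)*L)*42)*(-170) = (((-5 - 1)*7)*42)*(-170) = (-6*7*42)*(-170) = -42*42*(-170) = -1764*(-170) = 299880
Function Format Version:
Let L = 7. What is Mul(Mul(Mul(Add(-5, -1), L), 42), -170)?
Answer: 299880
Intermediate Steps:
Mul(Mul(Mul(Add(-5, -1), L), 42), -170) = Mul(Mul(Mul(Add(-5, -1), 7), 42), -170) = Mul(Mul(Mul(-6, 7), 42), -170) = Mul(Mul(-42, 42), -170) = Mul(-1764, -170) = 299880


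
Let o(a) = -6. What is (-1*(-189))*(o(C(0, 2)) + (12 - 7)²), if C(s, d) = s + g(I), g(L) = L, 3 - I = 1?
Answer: 3591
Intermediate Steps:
I = 2 (I = 3 - 1*1 = 3 - 1 = 2)
C(s, d) = 2 + s (C(s, d) = s + 2 = 2 + s)
(-1*(-189))*(o(C(0, 2)) + (12 - 7)²) = (-1*(-189))*(-6 + (12 - 7)²) = 189*(-6 + 5²) = 189*(-6 + 25) = 189*19 = 3591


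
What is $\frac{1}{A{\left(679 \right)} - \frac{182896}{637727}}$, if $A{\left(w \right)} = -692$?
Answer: $- \frac{637727}{441489980} \approx -0.0014445$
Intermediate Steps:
$\frac{1}{A{\left(679 \right)} - \frac{182896}{637727}} = \frac{1}{-692 - \frac{182896}{637727}} = \frac{1}{- \frac{441489980}{637727}} = - \frac{637727}{441489980}$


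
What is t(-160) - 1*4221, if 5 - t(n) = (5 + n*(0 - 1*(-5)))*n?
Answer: -131416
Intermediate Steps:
t(n) = 5 - n*(5 + 5*n) (t(n) = 5 - (5 + n*(0 - 1*(-5)))*n = 5 - (5 + n*(0 + 5))*n = 5 - (5 + n*5)*n = 5 - (5 + 5*n)*n = 5 - n*(5 + 5*n))
t(-160) - 1*4221 = (5 - 5*(-160) - 5*(-160)**2) - 1*4221 = (5 + 800 - 5*25600) - 4221 = (5 + 800 - 128000) - 4221 = -127195 - 4221 = -131416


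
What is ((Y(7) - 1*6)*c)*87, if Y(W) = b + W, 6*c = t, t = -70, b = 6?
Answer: -7105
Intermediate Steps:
c = -35/3 (c = (⅙)*(-70) = -35/3 ≈ -11.667)
Y(W) = 6 + W
((Y(7) - 1*6)*c)*87 = (((6 + 7) - 1*6)*(-35/3))*87 = ((13 - 6)*(-35/3))*87 = (7*(-35/3))*87 = -245/3*87 = -7105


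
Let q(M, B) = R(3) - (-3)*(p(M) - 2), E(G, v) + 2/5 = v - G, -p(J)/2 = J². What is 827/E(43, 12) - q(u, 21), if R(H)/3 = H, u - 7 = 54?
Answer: 3500576/157 ≈ 22297.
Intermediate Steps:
u = 61 (u = 7 + 54 = 61)
p(J) = -2*J²
E(G, v) = -⅖ + v - G (E(G, v) = -⅖ + (v - G) = -⅖ + v - G)
R(H) = 3*H
q(M, B) = 3 - 6*M² (q(M, B) = 3*3 - (-3)*(-2*M² - 2) = 9 - (-3)*(-2 - 2*M²) = 9 - (6 + 6*M²) = 9 + (-6 - 6*M²) = 3 - 6*M²)
827/E(43, 12) - q(u, 21) = 827/(-⅖ + 12 - 1*43) - (3 - 6*61²) = 827/(-⅖ + 12 - 43) - (3 - 6*3721) = 827/(-157/5) - (3 - 22326) = 827*(-5/157) - 1*(-22323) = -4135/157 + 22323 = 3500576/157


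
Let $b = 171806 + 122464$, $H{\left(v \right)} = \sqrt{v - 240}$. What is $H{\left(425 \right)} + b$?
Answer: $294270 + \sqrt{185} \approx 2.9428 \cdot 10^{5}$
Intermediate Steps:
$H{\left(v \right)} = \sqrt{-240 + v}$
$b = 294270$
$H{\left(425 \right)} + b = \sqrt{-240 + 425} + 294270 = \sqrt{185} + 294270 = 294270 + \sqrt{185}$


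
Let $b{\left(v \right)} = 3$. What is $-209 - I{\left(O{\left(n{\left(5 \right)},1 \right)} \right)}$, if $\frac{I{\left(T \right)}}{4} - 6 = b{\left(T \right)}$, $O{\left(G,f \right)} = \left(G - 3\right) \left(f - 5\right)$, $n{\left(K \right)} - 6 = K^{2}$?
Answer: $-245$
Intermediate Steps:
$n{\left(K \right)} = 6 + K^{2}$
$O{\left(G,f \right)} = \left(-5 + f\right) \left(-3 + G\right)$ ($O{\left(G,f \right)} = \left(-3 + G\right) \left(-5 + f\right) = \left(-5 + f\right) \left(-3 + G\right)$)
$I{\left(T \right)} = 36$ ($I{\left(T \right)} = 24 + 4 \cdot 3 = 24 + 12 = 36$)
$-209 - I{\left(O{\left(n{\left(5 \right)},1 \right)} \right)} = -209 - 36 = -245$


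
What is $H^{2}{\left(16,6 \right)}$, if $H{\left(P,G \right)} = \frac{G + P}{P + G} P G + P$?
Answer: $12544$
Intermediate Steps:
$H{\left(P,G \right)} = P + G P$ ($H{\left(P,G \right)} = \frac{G + P}{G + P} P G + P = 1 P G + P = P G + P = G P + P = P + G P$)
$H^{2}{\left(16,6 \right)} = \left(16 \left(1 + 6\right)\right)^{2} = \left(16 \cdot 7\right)^{2} = 112^{2} = 12544$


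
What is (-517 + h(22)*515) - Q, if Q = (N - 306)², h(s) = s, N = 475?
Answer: -17748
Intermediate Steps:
Q = 28561 (Q = (475 - 306)² = 169² = 28561)
(-517 + h(22)*515) - Q = (-517 + 22*515) - 1*28561 = (-517 + 11330) - 28561 = 10813 - 28561 = -17748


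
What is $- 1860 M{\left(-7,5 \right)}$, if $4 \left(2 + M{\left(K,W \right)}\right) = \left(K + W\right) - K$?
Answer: $1395$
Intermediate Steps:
$M{\left(K,W \right)} = -2 + \frac{W}{4}$ ($M{\left(K,W \right)} = -2 + \frac{\left(K + W\right) - K}{4} = -2 + \frac{W}{4}$)
$- 1860 M{\left(-7,5 \right)} = - 1860 \left(-2 + \frac{1}{4} \cdot 5\right) = - 1860 \left(-2 + \frac{5}{4}\right) = \left(-1860\right) \left(- \frac{3}{4}\right) = 1395$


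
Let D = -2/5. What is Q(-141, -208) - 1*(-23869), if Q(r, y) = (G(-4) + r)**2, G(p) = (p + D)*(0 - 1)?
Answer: 1063214/25 ≈ 42529.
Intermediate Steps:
D = -2/5 (D = -2*1/5 = -2/5 ≈ -0.40000)
G(p) = 2/5 - p (G(p) = (p - 2/5)*(0 - 1) = (-2/5 + p)*(-1) = 2/5 - p)
Q(r, y) = (22/5 + r)**2 (Q(r, y) = ((2/5 - 1*(-4)) + r)**2 = ((2/5 + 4) + r)**2 = (22/5 + r)**2)
Q(-141, -208) - 1*(-23869) = (22 + 5*(-141))**2/25 - 1*(-23869) = (22 - 705)**2/25 + 23869 = (1/25)*(-683)**2 + 23869 = (1/25)*466489 + 23869 = 466489/25 + 23869 = 1063214/25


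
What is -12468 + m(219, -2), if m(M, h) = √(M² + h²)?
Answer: -12468 + √47965 ≈ -12249.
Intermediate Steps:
-12468 + m(219, -2) = -12468 + √(219² + (-2)²) = -12468 + √(47961 + 4) = -12468 + √47965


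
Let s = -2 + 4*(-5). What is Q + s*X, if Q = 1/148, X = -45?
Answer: 146521/148 ≈ 990.01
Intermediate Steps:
Q = 1/148 ≈ 0.0067568
s = -22 (s = -2 - 20 = -22)
Q + s*X = 1/148 - 22*(-45) = 1/148 + 990 = 146521/148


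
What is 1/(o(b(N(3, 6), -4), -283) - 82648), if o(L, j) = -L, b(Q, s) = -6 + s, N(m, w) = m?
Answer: -1/82638 ≈ -1.2101e-5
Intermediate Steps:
1/(o(b(N(3, 6), -4), -283) - 82648) = 1/(-(-6 - 4) - 82648) = 1/(-1*(-10) - 82648) = 1/(10 - 82648) = 1/(-82638) = -1/82638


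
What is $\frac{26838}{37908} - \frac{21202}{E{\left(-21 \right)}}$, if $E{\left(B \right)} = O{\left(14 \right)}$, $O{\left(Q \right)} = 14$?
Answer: $- \frac{7438423}{4914} \approx -1513.7$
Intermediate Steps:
$E{\left(B \right)} = 14$
$\frac{26838}{37908} - \frac{21202}{E{\left(-21 \right)}} = \frac{26838}{37908} - \frac{21202}{14} = 26838 \cdot \frac{1}{37908} - \frac{10601}{7} = \frac{497}{702} - \frac{10601}{7} = - \frac{7438423}{4914}$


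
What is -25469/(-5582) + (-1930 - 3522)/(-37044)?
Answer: 243476675/51694902 ≈ 4.7099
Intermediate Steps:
-25469/(-5582) + (-1930 - 3522)/(-37044) = -25469*(-1/5582) - 5452*(-1/37044) = 25469/5582 + 1363/9261 = 243476675/51694902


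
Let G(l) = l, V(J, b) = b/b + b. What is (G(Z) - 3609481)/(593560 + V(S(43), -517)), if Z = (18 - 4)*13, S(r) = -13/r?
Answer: -20863/3428 ≈ -6.0861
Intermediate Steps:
V(J, b) = 1 + b
Z = 182 (Z = 14*13 = 182)
(G(Z) - 3609481)/(593560 + V(S(43), -517)) = (182 - 3609481)/(593560 + (1 - 517)) = -3609299/(593560 - 516) = -3609299/593044 = -3609299*1/593044 = -20863/3428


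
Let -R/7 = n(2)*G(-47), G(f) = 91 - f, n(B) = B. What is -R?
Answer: 1932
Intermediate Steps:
R = -1932 (R = -14*(91 - 1*(-47)) = -14*(91 + 47) = -14*138 = -7*276 = -1932)
-R = -1*(-1932) = 1932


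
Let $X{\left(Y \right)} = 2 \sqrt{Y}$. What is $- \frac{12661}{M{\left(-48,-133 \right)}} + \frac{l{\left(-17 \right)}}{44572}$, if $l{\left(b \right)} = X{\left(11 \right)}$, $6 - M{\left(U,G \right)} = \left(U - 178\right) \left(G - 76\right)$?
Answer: $\frac{12661}{47228} + \frac{\sqrt{11}}{22286} \approx 0.26823$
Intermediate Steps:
$M{\left(U,G \right)} = 6 - \left(-178 + U\right) \left(-76 + G\right)$ ($M{\left(U,G \right)} = 6 - \left(U - 178\right) \left(G - 76\right) = 6 - \left(-178 + U\right) \left(-76 + G\right)$)
$l{\left(b \right)} = 2 \sqrt{11}$
$- \frac{12661}{M{\left(-48,-133 \right)}} + \frac{l{\left(-17 \right)}}{44572} = - \frac{12661}{-13522 + 76 \left(-48\right) + 178 \left(-133\right) - \left(-133\right) \left(-48\right)} + \frac{2 \sqrt{11}}{44572} = - \frac{12661}{-13522 - 3648 - 23674 - 6384} + 2 \sqrt{11} \cdot \frac{1}{44572} = - \frac{12661}{-47228} + \frac{\sqrt{11}}{22286} = \left(-12661\right) \left(- \frac{1}{47228}\right) + \frac{\sqrt{11}}{22286} = \frac{12661}{47228} + \frac{\sqrt{11}}{22286}$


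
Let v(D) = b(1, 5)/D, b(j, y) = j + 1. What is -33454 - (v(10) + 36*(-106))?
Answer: -148191/5 ≈ -29638.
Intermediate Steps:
b(j, y) = 1 + j
v(D) = 2/D (v(D) = (1 + 1)/D = 2/D)
-33454 - (v(10) + 36*(-106)) = -33454 - (2/10 + 36*(-106)) = -33454 - (2*(1/10) - 3816) = -33454 - (1/5 - 3816) = -33454 - 1*(-19079/5) = -33454 + 19079/5 = -148191/5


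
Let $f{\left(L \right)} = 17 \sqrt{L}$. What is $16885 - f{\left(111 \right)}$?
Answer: $16885 - 17 \sqrt{111} \approx 16706.0$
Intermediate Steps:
$16885 - f{\left(111 \right)} = 16885 - 17 \sqrt{111}$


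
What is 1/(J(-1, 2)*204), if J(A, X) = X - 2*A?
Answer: 1/816 ≈ 0.0012255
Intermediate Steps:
1/(J(-1, 2)*204) = 1/((2 - 2*(-1))*204) = 1/((2 + 2)*204) = 1/(4*204) = 1/816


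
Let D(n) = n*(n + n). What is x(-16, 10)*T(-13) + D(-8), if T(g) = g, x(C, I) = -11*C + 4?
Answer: -2212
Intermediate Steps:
D(n) = 2*n² (D(n) = n*(2*n) = 2*n²)
x(C, I) = 4 - 11*C
x(-16, 10)*T(-13) + D(-8) = (4 - 11*(-16))*(-13) + 2*(-8)² = (4 + 176)*(-13) + 2*64 = 180*(-13) + 128 = -2340 + 128 = -2212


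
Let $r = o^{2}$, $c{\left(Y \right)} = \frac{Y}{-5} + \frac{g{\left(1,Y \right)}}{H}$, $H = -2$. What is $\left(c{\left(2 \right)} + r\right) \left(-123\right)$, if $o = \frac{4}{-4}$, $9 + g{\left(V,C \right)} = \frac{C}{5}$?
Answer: $- \frac{6027}{10} \approx -602.7$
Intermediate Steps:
$g{\left(V,C \right)} = -9 + \frac{C}{5}$
$o = -1$ ($o = 4 \left(- \frac{1}{4}\right) = -1$)
$c{\left(Y \right)} = \frac{9}{2} - \frac{3 Y}{10}$ ($c{\left(Y \right)} = \frac{Y}{-5} + \frac{-9 + \frac{Y}{5}}{-2} = Y \left(- \frac{1}{5}\right) + \left(-9 + \frac{Y}{5}\right) \left(- \frac{1}{2}\right) = - \frac{Y}{5} - \left(- \frac{9}{2} + \frac{Y}{10}\right) = \frac{9}{2} - \frac{3 Y}{10}$)
$r = 1$ ($r = \left(-1\right)^{2} = 1$)
$\left(c{\left(2 \right)} + r\right) \left(-123\right) = \left(\left(\frac{9}{2} - \frac{3}{5}\right) + 1\right) \left(-123\right) = \left(\frac{39}{10} + 1\right) \left(-123\right) = \frac{49}{10} \left(-123\right) = - \frac{6027}{10}$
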